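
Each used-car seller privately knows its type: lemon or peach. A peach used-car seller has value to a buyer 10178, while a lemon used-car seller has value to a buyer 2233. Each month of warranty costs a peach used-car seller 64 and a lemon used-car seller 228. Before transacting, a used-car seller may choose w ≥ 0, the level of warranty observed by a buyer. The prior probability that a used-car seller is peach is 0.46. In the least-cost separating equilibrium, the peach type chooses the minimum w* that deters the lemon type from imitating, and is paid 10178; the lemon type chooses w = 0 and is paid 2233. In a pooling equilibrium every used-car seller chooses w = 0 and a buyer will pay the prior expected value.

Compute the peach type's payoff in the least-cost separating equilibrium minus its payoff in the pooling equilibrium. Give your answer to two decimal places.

Least-cost separating signal: w* solves 2233 = 10178 − 228·w*, so w* = (10178 − 2233)/228 ≈ 34.8465.
Peach type's separating payoff: 10178 − 64 × w* = 10178 − 64 × (10178 − 2233)/228 = 10178 − 508480/228 ≈ 7947.8246.
Pooling payoff: 0.46 × 10178 + 0.54 × 2233 = 5887.7.
Difference: 7947.8246 − 5887.7 = 2060.1246, i.e. 2060.12 to two decimal places.
The peach type prefers to separate.

2060.12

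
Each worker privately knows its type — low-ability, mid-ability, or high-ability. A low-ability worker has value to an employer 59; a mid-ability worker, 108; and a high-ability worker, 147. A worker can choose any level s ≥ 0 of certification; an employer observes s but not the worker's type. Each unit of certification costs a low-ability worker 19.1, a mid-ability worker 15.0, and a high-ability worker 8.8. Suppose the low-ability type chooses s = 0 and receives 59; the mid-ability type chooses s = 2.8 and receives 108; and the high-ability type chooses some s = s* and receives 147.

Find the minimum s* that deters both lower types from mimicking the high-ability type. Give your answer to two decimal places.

5.40

Low-ability type (on-path payoff 59) won't mimic when 59 ≥ 147 − 19.1·s*, i.e. s* ≥ 4.61.
Mid-ability type (on-path payoff 108 − 15.0×2.8 = 66) won't mimic when 66 ≥ 147 − 15.0·s*, i.e. s* ≥ 5.40.
Both must hold, so s* = max(4.61, 5.40) = 5.40. The mid-ability type's constraint binds.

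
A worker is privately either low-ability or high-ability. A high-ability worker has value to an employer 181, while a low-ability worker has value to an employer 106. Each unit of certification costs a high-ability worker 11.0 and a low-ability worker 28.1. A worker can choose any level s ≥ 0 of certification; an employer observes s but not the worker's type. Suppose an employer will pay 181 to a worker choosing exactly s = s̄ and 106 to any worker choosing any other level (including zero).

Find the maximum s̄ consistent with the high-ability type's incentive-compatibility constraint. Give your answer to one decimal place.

6.8

Choosing s̄ yields the high-ability type 181 − 11.0·s̄; choosing zero yields 106.
The high-ability type is indifferent at 181 − 11.0·s̄ = 106, i.e. s̄ = (181 − 106) / 11.0 ≈ 6.8.
For any s̄ above 6.8 the high-ability type would rather pool at zero, so separation collapses.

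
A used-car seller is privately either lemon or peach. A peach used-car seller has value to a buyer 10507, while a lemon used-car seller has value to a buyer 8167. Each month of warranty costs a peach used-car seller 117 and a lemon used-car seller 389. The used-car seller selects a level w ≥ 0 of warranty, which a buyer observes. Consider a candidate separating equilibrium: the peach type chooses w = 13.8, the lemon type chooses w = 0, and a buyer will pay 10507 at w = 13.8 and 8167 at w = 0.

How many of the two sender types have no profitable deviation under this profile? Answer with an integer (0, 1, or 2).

Lemon type: stay at 0 → 8167; mimic → 10507 − 389 × 13.8 = 5138.8. IC holds (8167 ≥ 5138.8).
Peach type: signal → 10507 − 117 × 13.8 = 8892.4; deviate to 0 → 8167. IC holds (8892.4 ≥ 8167).
2 of 2 constraints hold, so this is a separating equilibrium.

2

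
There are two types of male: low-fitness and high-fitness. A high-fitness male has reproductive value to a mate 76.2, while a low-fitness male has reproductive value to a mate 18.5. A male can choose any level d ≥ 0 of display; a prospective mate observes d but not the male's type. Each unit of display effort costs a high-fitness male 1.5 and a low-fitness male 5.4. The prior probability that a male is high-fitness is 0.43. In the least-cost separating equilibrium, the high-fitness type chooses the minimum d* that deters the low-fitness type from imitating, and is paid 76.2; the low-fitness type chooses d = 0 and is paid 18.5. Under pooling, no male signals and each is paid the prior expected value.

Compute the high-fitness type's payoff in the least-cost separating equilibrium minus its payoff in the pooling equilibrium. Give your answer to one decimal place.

Least-cost separating signal: d* solves 18.5 = 76.2 − 5.4·d*, so d* = (76.2 − 18.5)/5.4 ≈ 10.6852.
High-fitness type's separating payoff: 76.2 − 1.5 × d* = 76.2 − 1.5 × (76.2 − 18.5)/5.4 = 76.2 − 86.55/5.4 ≈ 60.172.
Pooling payoff: 0.43 × 76.2 + 0.57 × 18.5 = 43.311.
Difference: 60.172 − 43.311 = 16.861, i.e. 16.9 to one decimal place.
The high-fitness type prefers to separate.

16.9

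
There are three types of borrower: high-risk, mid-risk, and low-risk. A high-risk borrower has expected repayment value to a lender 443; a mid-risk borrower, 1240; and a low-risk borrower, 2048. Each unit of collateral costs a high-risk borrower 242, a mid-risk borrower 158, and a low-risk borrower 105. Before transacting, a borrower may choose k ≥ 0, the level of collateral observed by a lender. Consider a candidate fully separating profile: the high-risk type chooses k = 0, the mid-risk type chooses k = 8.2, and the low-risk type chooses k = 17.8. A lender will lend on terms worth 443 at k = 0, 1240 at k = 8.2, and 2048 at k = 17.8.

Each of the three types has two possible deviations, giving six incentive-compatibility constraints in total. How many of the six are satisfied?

Low-risk (own payoff 2048 − 105×17.8 = 179): to k=0 gives 443 → profitable ✗; to k=8.2 gives 1240 − 105×8.2 = 379 → profitable ✗.
High-risk (own payoff 443): to k=8.2 gives 1240 − 242×8.2 = -744.4 → no gain ✓; to k=17.8 gives 2048 − 242×17.8 = -2259.6 → no gain ✓.
Mid-risk (own payoff 1240 − 158×8.2 = -55.6): to k=0 gives 443 → profitable ✗; to k=17.8 gives 2048 − 158×17.8 = -764.4 → no gain ✓.
3 of the 6 constraints hold; not an equilibrium.

3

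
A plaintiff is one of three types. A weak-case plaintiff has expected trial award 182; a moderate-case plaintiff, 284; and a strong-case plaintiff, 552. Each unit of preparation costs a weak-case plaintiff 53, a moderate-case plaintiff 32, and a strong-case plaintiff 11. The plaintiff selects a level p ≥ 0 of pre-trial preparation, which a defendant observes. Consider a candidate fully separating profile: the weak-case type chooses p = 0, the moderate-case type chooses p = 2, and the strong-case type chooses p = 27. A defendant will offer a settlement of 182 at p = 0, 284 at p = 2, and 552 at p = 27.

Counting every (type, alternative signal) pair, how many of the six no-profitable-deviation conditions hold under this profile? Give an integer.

Moderate-case (own payoff 284 − 32×2 = 220): to p=0 gives 182 → no gain ✓; to p=27 gives 552 − 32×27 = -312 → no gain ✓.
Weak-case (own payoff 182): to p=2 gives 284 − 53×2 = 178 → no gain ✓; to p=27 gives 552 − 53×27 = -879 → no gain ✓.
Strong-case (own payoff 552 − 11×27 = 255): to p=0 gives 182 → no gain ✓; to p=2 gives 284 − 11×2 = 262 → profitable ✗.
5 of the 6 constraints hold; not an equilibrium.

5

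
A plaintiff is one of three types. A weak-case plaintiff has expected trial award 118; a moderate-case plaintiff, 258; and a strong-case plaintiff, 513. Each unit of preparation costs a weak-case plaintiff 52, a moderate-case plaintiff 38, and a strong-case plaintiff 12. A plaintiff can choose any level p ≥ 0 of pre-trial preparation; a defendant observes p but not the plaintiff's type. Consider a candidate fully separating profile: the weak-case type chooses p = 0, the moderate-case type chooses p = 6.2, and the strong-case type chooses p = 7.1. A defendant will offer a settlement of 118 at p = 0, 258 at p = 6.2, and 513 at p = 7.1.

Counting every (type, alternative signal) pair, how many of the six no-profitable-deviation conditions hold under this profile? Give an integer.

Strong-case (own payoff 513 − 12×7.1 = 427.8): to p=0 gives 118 → no gain ✓; to p=6.2 gives 258 − 12×6.2 = 183.6 → no gain ✓.
Moderate-case (own payoff 258 − 38×6.2 = 22.4): to p=0 gives 118 → profitable ✗; to p=7.1 gives 513 − 38×7.1 = 243.2 → profitable ✗.
Weak-case (own payoff 118): to p=6.2 gives 258 − 52×6.2 = -64.4 → no gain ✓; to p=7.1 gives 513 − 52×7.1 = 143.8 → profitable ✗.
3 of the 6 constraints hold; not an equilibrium.

3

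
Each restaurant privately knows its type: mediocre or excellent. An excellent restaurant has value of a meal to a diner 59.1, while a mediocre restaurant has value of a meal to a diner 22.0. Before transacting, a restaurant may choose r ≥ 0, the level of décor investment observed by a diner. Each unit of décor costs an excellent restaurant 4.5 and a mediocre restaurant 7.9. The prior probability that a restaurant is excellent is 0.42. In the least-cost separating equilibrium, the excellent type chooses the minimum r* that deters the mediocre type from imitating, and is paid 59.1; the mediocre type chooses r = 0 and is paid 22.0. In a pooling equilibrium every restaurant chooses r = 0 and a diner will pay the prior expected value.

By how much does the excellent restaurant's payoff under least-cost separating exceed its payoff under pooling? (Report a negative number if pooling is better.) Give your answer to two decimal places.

0.39

Least-cost separating signal: r* solves 22.0 = 59.1 − 7.9·r*, so r* = (59.1 − 22.0)/7.9 ≈ 4.6962.
Excellent type's separating payoff: 59.1 − 4.5 × r* = 59.1 − 4.5 × (59.1 − 22.0)/7.9 = 59.1 − 166.95/7.9 ≈ 37.9671.
Pooling payoff: 0.42 × 59.1 + 0.58 × 22.0 = 37.582.
Difference: 37.9671 − 37.582 = 0.3851, i.e. 0.39 to two decimal places.
The excellent type prefers to separate.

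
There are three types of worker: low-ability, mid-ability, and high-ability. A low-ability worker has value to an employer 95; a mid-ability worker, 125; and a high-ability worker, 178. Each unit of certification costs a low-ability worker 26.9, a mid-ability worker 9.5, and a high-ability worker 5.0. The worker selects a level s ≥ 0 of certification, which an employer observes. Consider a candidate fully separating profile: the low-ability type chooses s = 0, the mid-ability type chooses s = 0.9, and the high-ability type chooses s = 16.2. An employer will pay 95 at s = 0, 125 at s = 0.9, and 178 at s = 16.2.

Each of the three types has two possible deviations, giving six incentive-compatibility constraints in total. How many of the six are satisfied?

4

High-ability (own payoff 178 − 5.0×16.2 = 97): to s=0 gives 95 → no gain ✓; to s=0.9 gives 125 − 5.0×0.9 = 120.5 → profitable ✗.
Mid-ability (own payoff 125 − 9.5×0.9 = 116.45): to s=0 gives 95 → no gain ✓; to s=16.2 gives 178 − 9.5×16.2 = 24.1 → no gain ✓.
Low-ability (own payoff 95): to s=0.9 gives 125 − 26.9×0.9 = 100.79 → profitable ✗; to s=16.2 gives 178 − 26.9×16.2 = -257.78 → no gain ✓.
4 of the 6 constraints hold; not an equilibrium.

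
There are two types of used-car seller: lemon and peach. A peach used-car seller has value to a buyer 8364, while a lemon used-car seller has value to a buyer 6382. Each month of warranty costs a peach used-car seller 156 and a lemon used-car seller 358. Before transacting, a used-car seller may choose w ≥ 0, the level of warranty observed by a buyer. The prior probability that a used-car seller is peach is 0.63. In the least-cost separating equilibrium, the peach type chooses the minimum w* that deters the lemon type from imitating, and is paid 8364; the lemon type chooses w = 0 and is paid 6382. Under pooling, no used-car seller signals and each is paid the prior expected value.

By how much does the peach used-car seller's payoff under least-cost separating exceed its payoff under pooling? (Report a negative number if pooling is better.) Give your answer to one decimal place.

Least-cost separating signal: w* solves 6382 = 8364 − 358·w*, so w* = (8364 − 6382)/358 ≈ 5.5363.
Peach type's separating payoff: 8364 − 156 × w* = 8364 − 156 × (8364 − 6382)/358 = 8364 − 309192/358 ≈ 7500.335.
Pooling payoff: 0.63 × 8364 + 0.37 × 6382 = 7630.66.
Difference: 7500.335 − 7630.66 = -130.325, i.e. -130.3 to one decimal place.
The peach type would prefer the pooling outcome.

-130.3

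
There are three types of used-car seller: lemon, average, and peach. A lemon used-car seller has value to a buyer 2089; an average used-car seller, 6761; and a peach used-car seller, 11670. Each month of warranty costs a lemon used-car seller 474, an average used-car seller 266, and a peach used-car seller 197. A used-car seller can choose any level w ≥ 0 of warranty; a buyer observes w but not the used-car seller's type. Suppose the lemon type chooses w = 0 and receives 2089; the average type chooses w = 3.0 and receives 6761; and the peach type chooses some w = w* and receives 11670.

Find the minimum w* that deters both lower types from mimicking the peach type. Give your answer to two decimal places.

Average type (on-path payoff 6761 − 266×3.0 = 5963) won't mimic when 5963 ≥ 11670 − 266·w*, i.e. w* ≥ 21.45.
Lemon type (on-path payoff 2089) won't mimic when 2089 ≥ 11670 − 474·w*, i.e. w* ≥ 20.21.
Both must hold, so w* = max(20.21, 21.45) = 21.45. The average type's constraint binds.

21.45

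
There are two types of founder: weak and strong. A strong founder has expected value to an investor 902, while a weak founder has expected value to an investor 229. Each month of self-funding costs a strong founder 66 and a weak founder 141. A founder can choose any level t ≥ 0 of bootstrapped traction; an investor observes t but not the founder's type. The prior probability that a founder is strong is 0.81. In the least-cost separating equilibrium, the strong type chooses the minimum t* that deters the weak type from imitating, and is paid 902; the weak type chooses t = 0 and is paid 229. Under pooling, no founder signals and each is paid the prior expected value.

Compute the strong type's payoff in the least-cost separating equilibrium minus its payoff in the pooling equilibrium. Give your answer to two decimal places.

-187.15

Least-cost separating signal: t* solves 229 = 902 − 141·t*, so t* = (902 − 229)/141 ≈ 4.7730.
Strong type's separating payoff: 902 − 66 × t* = 902 − 66 × (902 − 229)/141 = 902 − 44418/141 ≈ 586.9787.
Pooling payoff: 0.81 × 902 + 0.19 × 229 = 774.13.
Difference: 586.9787 − 774.13 = -187.1513, i.e. -187.15 to two decimal places.
The strong type would prefer the pooling outcome.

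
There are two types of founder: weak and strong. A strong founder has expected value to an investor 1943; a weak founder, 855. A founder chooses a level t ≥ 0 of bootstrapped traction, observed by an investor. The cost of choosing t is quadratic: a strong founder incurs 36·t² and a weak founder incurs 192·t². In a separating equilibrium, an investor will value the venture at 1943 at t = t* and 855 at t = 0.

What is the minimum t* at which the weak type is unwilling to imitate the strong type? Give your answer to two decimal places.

2.38

The weak type at t = 0 receives 855; imitating at t* yields 1943 − 192·t*².
Indifference: 855 = 1943 − 192·t*², so t*² = (1943 − 855) / 192 ≈ 5.6667.
t* = √5.6667 ≈ 2.38.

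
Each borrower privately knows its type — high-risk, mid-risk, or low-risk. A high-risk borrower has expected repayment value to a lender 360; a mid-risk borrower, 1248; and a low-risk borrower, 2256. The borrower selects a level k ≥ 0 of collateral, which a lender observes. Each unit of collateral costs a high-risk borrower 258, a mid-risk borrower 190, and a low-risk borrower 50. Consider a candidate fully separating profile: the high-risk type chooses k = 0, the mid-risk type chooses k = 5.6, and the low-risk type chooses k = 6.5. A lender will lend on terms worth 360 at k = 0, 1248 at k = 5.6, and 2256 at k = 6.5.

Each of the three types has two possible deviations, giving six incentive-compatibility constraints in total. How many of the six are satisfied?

3

Low-risk (own payoff 2256 − 50×6.5 = 1931): to k=0 gives 360 → no gain ✓; to k=5.6 gives 1248 − 50×5.6 = 968 → no gain ✓.
High-risk (own payoff 360): to k=5.6 gives 1248 − 258×5.6 = -196.8 → no gain ✓; to k=6.5 gives 2256 − 258×6.5 = 579 → profitable ✗.
Mid-risk (own payoff 1248 − 190×5.6 = 184): to k=0 gives 360 → profitable ✗; to k=6.5 gives 2256 − 190×6.5 = 1021 → profitable ✗.
3 of the 6 constraints hold; not an equilibrium.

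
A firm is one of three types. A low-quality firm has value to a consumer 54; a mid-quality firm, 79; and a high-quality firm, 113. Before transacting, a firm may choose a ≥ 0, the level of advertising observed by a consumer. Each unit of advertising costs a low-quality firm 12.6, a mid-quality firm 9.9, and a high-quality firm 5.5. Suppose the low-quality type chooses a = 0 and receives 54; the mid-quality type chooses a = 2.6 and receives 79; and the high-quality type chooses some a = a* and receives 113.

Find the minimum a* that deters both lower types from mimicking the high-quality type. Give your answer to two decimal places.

Low-quality type (on-path payoff 54) won't mimic when 54 ≥ 113 − 12.6·a*, i.e. a* ≥ 4.68.
Mid-quality type (on-path payoff 79 − 9.9×2.6 = 53.26) won't mimic when 53.26 ≥ 113 − 9.9·a*, i.e. a* ≥ 6.03.
Both must hold, so a* = max(4.68, 6.03) = 6.03. The mid-quality type's constraint binds.

6.03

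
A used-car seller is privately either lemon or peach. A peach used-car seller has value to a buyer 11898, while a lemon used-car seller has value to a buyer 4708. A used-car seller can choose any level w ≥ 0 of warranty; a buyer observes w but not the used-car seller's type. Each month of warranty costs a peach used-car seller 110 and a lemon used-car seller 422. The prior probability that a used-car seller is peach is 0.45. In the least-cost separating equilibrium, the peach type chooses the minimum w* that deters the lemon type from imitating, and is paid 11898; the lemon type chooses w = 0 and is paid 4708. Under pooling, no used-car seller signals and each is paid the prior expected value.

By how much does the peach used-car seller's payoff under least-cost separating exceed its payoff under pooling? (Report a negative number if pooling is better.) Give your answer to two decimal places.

2080.33

Least-cost separating signal: w* solves 4708 = 11898 − 422·w*, so w* = (11898 − 4708)/422 ≈ 17.0379.
Peach type's separating payoff: 11898 − 110 × w* = 11898 − 110 × (11898 − 4708)/422 = 11898 − 790900/422 ≈ 10023.8294.
Pooling payoff: 0.45 × 11898 + 0.55 × 4708 = 7943.5.
Difference: 10023.8294 − 7943.5 = 2080.3294, i.e. 2080.33 to two decimal places.
The peach type prefers to separate.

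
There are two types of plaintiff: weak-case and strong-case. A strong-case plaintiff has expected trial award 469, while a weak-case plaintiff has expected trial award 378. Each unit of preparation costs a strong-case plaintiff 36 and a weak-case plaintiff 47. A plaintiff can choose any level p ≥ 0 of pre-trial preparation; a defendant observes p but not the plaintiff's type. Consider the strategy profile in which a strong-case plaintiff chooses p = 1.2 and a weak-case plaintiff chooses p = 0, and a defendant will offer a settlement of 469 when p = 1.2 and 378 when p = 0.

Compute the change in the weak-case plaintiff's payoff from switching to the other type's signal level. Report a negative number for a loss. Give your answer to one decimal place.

Playing p = 0 the weak-case plaintiff receives 378.
Deviating to p = 1.2 brings payment 469 at cost 47 × 1.2 = 56.4, netting 412.6.
Gain from deviating: 412.6 − 378 = 34.6.
The gain is positive, so the weak-case type's incentive-compatibility constraint is violated — this profile is not a separating equilibrium.

34.6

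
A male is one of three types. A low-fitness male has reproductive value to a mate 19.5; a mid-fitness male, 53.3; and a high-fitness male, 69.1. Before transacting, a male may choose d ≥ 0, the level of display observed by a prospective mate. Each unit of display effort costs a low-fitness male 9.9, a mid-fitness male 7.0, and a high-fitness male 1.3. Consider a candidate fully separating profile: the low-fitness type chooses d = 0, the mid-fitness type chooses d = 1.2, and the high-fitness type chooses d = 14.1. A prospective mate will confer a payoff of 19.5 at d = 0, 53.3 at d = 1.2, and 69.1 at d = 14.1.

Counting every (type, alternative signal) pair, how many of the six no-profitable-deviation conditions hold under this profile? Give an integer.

4

Low-fitness (own payoff 19.5): to d=1.2 gives 53.3 − 9.9×1.2 = 41.42 → profitable ✗; to d=14.1 gives 69.1 − 9.9×14.1 = -70.49 → no gain ✓.
High-fitness (own payoff 69.1 − 1.3×14.1 = 50.77): to d=0 gives 19.5 → no gain ✓; to d=1.2 gives 53.3 − 1.3×1.2 = 51.74 → profitable ✗.
Mid-fitness (own payoff 53.3 − 7.0×1.2 = 44.9): to d=0 gives 19.5 → no gain ✓; to d=14.1 gives 69.1 − 7.0×14.1 = -29.6 → no gain ✓.
4 of the 6 constraints hold; not an equilibrium.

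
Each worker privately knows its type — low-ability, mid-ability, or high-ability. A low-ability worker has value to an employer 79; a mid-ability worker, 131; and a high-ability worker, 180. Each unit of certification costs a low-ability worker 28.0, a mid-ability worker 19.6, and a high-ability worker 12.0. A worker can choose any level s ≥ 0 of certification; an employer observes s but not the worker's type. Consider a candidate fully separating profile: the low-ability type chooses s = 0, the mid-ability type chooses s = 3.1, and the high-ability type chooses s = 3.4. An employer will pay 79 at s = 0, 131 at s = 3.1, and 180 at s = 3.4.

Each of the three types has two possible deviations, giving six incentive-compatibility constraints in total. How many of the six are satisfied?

3

Low-ability (own payoff 79): to s=3.1 gives 131 − 28.0×3.1 = 44.2 → no gain ✓; to s=3.4 gives 180 − 28.0×3.4 = 84.8 → profitable ✗.
High-ability (own payoff 180 − 12.0×3.4 = 139.2): to s=0 gives 79 → no gain ✓; to s=3.1 gives 131 − 12.0×3.1 = 93.8 → no gain ✓.
Mid-ability (own payoff 131 − 19.6×3.1 = 70.24): to s=0 gives 79 → profitable ✗; to s=3.4 gives 180 − 19.6×3.4 = 113.36 → profitable ✗.
3 of the 6 constraints hold; not an equilibrium.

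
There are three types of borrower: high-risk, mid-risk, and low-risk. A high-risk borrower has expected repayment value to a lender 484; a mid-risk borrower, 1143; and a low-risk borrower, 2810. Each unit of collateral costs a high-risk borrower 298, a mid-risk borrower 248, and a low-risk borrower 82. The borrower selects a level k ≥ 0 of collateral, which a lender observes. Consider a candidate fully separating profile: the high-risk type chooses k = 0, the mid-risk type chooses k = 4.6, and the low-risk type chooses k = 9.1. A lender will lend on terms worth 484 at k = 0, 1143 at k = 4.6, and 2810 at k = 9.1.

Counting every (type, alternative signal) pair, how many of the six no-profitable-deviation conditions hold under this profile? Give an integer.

Mid-risk (own payoff 1143 − 248×4.6 = 2.2): to k=0 gives 484 → profitable ✗; to k=9.1 gives 2810 − 248×9.1 = 553.2 → profitable ✗.
Low-risk (own payoff 2810 − 82×9.1 = 2063.8): to k=0 gives 484 → no gain ✓; to k=4.6 gives 1143 − 82×4.6 = 765.8 → no gain ✓.
High-risk (own payoff 484): to k=4.6 gives 1143 − 298×4.6 = -227.8 → no gain ✓; to k=9.1 gives 2810 − 298×9.1 = 98.2 → no gain ✓.
4 of the 6 constraints hold; not an equilibrium.

4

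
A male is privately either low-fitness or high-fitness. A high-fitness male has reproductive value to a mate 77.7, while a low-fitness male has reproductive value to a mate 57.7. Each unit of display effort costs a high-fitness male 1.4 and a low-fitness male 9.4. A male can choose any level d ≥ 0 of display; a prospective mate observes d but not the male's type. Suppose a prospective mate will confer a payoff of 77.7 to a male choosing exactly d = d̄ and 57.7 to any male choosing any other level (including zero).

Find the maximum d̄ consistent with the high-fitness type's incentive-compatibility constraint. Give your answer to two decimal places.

14.29

Choosing d̄ yields the high-fitness type 77.7 − 1.4·d̄; choosing zero yields 57.7.
The high-fitness type is indifferent at 77.7 − 1.4·d̄ = 57.7, i.e. d̄ = (77.7 − 57.7) / 1.4 ≈ 14.29.
For any d̄ above 14.29 the high-fitness type would rather pool at zero, so separation collapses.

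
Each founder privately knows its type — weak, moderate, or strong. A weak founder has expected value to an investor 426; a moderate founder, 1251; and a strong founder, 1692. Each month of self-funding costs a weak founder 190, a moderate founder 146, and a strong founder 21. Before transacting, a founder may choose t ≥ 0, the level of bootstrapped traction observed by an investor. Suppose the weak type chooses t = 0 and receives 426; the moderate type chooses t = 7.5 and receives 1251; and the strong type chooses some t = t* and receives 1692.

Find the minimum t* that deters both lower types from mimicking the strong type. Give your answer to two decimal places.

10.52

Moderate type (on-path payoff 1251 − 146×7.5 = 156) won't mimic when 156 ≥ 1692 − 146·t*, i.e. t* ≥ 10.52.
Weak type (on-path payoff 426) won't mimic when 426 ≥ 1692 − 190·t*, i.e. t* ≥ 6.66.
Both must hold, so t* = max(6.66, 10.52) = 10.52. The moderate type's constraint binds.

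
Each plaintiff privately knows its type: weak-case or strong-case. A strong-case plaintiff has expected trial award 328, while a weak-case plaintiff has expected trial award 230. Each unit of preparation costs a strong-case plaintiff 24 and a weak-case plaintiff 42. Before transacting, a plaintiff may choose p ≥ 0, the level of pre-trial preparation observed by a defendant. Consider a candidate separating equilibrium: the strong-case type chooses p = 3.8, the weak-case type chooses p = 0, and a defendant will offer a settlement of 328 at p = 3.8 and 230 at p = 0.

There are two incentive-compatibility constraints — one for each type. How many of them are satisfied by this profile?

2

Strong-case type: signal → 328 − 24 × 3.8 = 236.8; deviate to 0 → 230. IC holds (236.8 ≥ 230).
Weak-case type: stay at 0 → 230; mimic → 328 − 42 × 3.8 = 168.4. IC holds (230 ≥ 168.4).
2 of 2 constraints hold, so this is a separating equilibrium.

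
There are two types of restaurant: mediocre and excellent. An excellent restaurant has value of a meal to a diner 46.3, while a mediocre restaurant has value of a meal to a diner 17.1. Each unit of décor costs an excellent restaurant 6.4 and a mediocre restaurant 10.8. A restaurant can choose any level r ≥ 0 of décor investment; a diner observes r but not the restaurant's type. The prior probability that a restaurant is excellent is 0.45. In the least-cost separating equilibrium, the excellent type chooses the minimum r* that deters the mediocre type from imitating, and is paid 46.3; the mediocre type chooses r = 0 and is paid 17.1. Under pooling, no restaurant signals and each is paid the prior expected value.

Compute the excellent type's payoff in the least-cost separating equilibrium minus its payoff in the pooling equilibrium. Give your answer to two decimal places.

Least-cost separating signal: r* solves 17.1 = 46.3 − 10.8·r*, so r* = (46.3 − 17.1)/10.8 ≈ 2.7037.
Excellent type's separating payoff: 46.3 − 6.4 × r* = 46.3 − 6.4 × (46.3 − 17.1)/10.8 = 46.3 − 186.88/10.8 ≈ 28.9963.
Pooling payoff: 0.45 × 46.3 + 0.55 × 17.1 = 30.24.
Difference: 28.9963 − 30.24 = -1.2437, i.e. -1.24 to two decimal places.
The excellent type would prefer the pooling outcome.

-1.24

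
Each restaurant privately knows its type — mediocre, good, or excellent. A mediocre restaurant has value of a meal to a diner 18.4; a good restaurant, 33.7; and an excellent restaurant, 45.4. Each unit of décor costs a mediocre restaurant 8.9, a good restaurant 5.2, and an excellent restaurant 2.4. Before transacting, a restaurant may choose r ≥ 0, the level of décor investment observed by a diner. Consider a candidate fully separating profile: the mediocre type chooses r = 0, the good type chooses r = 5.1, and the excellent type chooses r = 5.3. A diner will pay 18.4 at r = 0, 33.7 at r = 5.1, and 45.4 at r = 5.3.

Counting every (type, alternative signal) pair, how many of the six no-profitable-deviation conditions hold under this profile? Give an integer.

4

Mediocre (own payoff 18.4): to r=5.1 gives 33.7 − 8.9×5.1 = -11.69 → no gain ✓; to r=5.3 gives 45.4 − 8.9×5.3 = -1.77 → no gain ✓.
Good (own payoff 33.7 − 5.2×5.1 = 7.18): to r=0 gives 18.4 → profitable ✗; to r=5.3 gives 45.4 − 5.2×5.3 = 17.84 → profitable ✗.
Excellent (own payoff 45.4 − 2.4×5.3 = 32.68): to r=0 gives 18.4 → no gain ✓; to r=5.1 gives 33.7 − 2.4×5.1 = 21.46 → no gain ✓.
4 of the 6 constraints hold; not an equilibrium.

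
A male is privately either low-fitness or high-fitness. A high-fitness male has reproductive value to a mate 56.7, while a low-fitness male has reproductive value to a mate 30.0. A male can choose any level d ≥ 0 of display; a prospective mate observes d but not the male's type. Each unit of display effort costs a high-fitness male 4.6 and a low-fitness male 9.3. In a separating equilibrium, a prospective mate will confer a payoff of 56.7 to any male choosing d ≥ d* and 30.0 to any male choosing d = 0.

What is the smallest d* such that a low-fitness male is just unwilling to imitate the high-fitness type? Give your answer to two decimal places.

A low-fitness male choosing d = 0 receives 30.0.
Imitating at d* instead would pay 56.7 at cost 9.3·d*, netting 56.7 − 9.3·d*.
Indifference: 30.0 = 56.7 − 9.3·d*, so d* = (56.7 − 30.0) / 9.3 ≈ 2.87.
This is the low-fitness type's binding incentive-compatibility constraint; any d ≥ 2.87 sustains separation on that side.

2.87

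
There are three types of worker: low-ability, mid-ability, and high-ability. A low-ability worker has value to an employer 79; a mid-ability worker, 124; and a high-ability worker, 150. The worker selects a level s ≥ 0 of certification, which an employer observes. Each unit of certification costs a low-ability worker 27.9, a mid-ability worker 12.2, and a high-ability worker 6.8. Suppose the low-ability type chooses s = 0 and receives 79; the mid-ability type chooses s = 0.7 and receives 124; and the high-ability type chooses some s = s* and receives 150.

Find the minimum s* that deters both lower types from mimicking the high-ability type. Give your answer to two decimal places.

Low-ability type (on-path payoff 79) won't mimic when 79 ≥ 150 − 27.9·s*, i.e. s* ≥ 2.54.
Mid-ability type (on-path payoff 124 − 12.2×0.7 = 115.46) won't mimic when 115.46 ≥ 150 − 12.2·s*, i.e. s* ≥ 2.83.
Both must hold, so s* = max(2.54, 2.83) = 2.83. The mid-ability type's constraint binds.

2.83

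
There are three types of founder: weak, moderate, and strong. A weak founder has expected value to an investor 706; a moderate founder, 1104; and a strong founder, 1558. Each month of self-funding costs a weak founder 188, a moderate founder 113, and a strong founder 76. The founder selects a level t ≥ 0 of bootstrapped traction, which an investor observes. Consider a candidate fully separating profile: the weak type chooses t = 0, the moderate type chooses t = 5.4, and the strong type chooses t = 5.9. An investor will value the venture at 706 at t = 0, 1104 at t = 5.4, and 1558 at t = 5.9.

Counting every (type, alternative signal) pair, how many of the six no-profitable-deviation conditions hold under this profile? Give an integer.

Weak (own payoff 706): to t=5.4 gives 1104 − 188×5.4 = 88.8 → no gain ✓; to t=5.9 gives 1558 − 188×5.9 = 448.8 → no gain ✓.
Strong (own payoff 1558 − 76×5.9 = 1109.6): to t=0 gives 706 → no gain ✓; to t=5.4 gives 1104 − 76×5.4 = 693.6 → no gain ✓.
Moderate (own payoff 1104 − 113×5.4 = 493.8): to t=0 gives 706 → profitable ✗; to t=5.9 gives 1558 − 113×5.9 = 891.3 → profitable ✗.
4 of the 6 constraints hold; not an equilibrium.

4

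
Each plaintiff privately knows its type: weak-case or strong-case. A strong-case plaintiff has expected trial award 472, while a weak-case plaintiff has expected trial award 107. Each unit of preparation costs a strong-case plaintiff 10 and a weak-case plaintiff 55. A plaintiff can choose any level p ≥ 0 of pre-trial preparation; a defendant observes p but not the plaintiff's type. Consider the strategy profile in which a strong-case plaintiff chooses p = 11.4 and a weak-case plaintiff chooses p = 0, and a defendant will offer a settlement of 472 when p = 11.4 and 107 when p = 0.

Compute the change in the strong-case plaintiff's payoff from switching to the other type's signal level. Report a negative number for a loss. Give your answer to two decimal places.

Playing p = 11.4 the strong-case plaintiff receives 472 − 10 × 11.4 = 358.
Deviating to p = 0 yields 107 instead.
Gain from deviating: 107 − 358 = -251.00.
The gain is negative, so the strong-case type's incentive-compatibility constraint is satisfied.

-251.00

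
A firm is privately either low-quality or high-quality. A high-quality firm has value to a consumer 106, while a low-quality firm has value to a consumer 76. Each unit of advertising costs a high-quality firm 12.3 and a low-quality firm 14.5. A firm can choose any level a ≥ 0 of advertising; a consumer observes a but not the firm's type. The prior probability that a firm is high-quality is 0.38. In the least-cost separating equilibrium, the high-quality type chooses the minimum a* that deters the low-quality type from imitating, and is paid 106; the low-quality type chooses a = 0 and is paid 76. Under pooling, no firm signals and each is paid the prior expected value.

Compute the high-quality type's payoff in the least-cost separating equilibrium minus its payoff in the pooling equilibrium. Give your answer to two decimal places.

-6.85

Least-cost separating signal: a* solves 76 = 106 − 14.5·a*, so a* = (106 − 76)/14.5 ≈ 2.0690.
High-quality type's separating payoff: 106 − 12.3 × a* = 106 − 12.3 × (106 − 76)/14.5 = 106 − 369/14.5 ≈ 80.5517.
Pooling payoff: 0.38 × 106 + 0.62 × 76 = 87.4.
Difference: 80.5517 − 87.4 = -6.8483, i.e. -6.85 to two decimal places.
The high-quality type would prefer the pooling outcome.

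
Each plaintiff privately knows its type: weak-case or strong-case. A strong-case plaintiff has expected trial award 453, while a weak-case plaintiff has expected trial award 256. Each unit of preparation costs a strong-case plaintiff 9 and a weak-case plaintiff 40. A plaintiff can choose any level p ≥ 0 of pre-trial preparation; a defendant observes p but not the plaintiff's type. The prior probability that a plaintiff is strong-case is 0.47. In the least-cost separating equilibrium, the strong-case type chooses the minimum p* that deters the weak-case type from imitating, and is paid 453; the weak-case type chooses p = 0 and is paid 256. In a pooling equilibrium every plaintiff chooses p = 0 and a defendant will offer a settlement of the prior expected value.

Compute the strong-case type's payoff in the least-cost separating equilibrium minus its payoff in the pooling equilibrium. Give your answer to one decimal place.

Least-cost separating signal: p* solves 256 = 453 − 40·p*, so p* = (453 − 256)/40 = 4.925.
Strong-case type's separating payoff: 453 − 9 × p* = 453 − 9 × (453 − 256)/40 = 453 − 1773/40 = 408.675.
Pooling payoff: 0.47 × 453 + 0.53 × 256 = 348.59.
Difference: 408.675 − 348.59 = 60.085, i.e. 60.1 to one decimal place.
The strong-case type prefers to separate.

60.1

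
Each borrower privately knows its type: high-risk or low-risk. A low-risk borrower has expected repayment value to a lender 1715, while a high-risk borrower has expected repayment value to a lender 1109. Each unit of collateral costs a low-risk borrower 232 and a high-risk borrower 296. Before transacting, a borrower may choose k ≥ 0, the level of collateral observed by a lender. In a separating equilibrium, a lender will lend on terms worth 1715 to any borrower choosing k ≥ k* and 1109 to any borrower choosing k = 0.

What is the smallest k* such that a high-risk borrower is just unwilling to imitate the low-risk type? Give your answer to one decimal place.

A high-risk borrower choosing k = 0 receives 1109.
Imitating at k* instead would pay 1715 at cost 296·k*, netting 1715 − 296·k*.
Indifference: 1109 = 1715 − 296·k*, so k* = (1715 − 1109) / 296 ≈ 2.0.
At k* the high-risk type's incentive constraint just binds; the low-risk type strictly prefers k* since its per-unit cost is lower.

2.0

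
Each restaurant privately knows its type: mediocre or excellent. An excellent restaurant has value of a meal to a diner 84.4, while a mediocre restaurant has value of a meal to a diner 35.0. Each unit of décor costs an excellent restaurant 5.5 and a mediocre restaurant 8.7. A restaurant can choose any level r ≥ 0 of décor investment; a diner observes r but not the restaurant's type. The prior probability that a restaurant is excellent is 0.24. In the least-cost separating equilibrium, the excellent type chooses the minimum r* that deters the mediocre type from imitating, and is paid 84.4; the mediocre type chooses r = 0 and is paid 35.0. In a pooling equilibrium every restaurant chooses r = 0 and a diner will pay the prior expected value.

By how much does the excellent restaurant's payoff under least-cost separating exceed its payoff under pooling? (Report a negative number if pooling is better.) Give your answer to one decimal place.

Least-cost separating signal: r* solves 35.0 = 84.4 − 8.7·r*, so r* = (84.4 − 35.0)/8.7 ≈ 5.6782.
Excellent type's separating payoff: 84.4 − 5.5 × r* = 84.4 − 5.5 × (84.4 − 35.0)/8.7 = 84.4 − 271.7/8.7 ≈ 53.170.
Pooling payoff: 0.24 × 84.4 + 0.76 × 35.0 = 46.856.
Difference: 53.170 − 46.856 = 6.314, i.e. 6.3 to one decimal place.
The excellent type prefers to separate.

6.3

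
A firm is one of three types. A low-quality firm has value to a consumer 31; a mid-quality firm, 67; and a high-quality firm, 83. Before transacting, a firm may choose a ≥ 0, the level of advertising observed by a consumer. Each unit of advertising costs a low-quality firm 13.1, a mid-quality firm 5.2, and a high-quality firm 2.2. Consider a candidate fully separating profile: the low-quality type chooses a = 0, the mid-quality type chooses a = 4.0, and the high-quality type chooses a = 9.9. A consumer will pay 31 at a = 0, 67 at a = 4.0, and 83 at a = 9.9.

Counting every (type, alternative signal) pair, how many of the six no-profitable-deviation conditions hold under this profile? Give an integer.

6

High-quality (own payoff 83 − 2.2×9.9 = 61.22): to a=0 gives 31 → no gain ✓; to a=4.0 gives 67 − 2.2×4.0 = 58.2 → no gain ✓.
Low-quality (own payoff 31): to a=4.0 gives 67 − 13.1×4.0 = 14.6 → no gain ✓; to a=9.9 gives 83 − 13.1×9.9 = -46.69 → no gain ✓.
Mid-quality (own payoff 67 − 5.2×4.0 = 46.2): to a=0 gives 31 → no gain ✓; to a=9.9 gives 83 − 5.2×9.9 = 31.52 → no gain ✓.
6 of the 6 constraints hold; this profile is a separating equilibrium.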